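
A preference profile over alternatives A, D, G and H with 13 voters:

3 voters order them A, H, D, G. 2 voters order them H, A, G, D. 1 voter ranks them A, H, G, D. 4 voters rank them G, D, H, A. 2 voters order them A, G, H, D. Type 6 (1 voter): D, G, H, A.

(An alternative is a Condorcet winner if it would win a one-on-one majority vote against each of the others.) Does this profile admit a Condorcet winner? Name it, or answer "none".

none

Pairwise majorities:
A vs D: 3+2+1+2 = 8 for A, 5 for D — A by 8–5.
A vs G: A is ranked higher on 3+2+1+2 = 8 ballots, G on 5. A wins 8–5.
A vs H: 3+1+2 = 6 for A, 7 for H — H by 7–6.
D vs G: D is ranked higher on 3+1 = 4 ballots, G on 9. G wins 9–4.
D vs H: D preferred on 4+1 = 5 ballots; H wins 8–5.
G vs H: 7 to 6, G.
No alternative is unbeaten: A loses to H; D loses to A; G loses to A; H loses to G. In particular A > G > H > A is a majority cycle — no Condorcet winner exists.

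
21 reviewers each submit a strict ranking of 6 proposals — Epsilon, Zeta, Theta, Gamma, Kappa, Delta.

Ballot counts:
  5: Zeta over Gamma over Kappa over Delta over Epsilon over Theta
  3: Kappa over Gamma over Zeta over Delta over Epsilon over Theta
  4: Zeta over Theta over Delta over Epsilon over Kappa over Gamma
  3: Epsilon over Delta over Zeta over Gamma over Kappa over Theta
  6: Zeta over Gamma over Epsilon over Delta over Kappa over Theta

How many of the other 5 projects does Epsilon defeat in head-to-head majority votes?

Epsilon against each rival (21 reviewers):
Epsilon vs Zeta: Zeta wins 18–3.
Epsilon–Theta: Epsilon 17–4.
Epsilon vs Gamma: Epsilon is ranked higher on 4+3 = 7 ballots, Gamma on 14. Gamma wins 14–7.
Epsilon–Kappa: Epsilon 13–8.
Epsilon–Delta: Delta 12–9.
Epsilon beats Theta, Kappa; loses to Zeta, Gamma, Delta — 2 pairwise wins.

2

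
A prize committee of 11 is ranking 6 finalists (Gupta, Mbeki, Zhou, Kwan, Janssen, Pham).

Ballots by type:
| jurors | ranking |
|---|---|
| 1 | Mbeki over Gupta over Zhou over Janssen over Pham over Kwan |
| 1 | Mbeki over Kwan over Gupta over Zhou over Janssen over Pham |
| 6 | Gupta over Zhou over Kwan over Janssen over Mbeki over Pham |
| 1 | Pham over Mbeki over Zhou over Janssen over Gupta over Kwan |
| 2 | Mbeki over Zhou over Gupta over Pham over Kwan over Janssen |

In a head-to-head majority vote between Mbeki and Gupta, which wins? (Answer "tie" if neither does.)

Ballots ranking Mbeki above Gupta: 1 + 1 + 1 + 2 = 5.
Ballots ranking Gupta above Mbeki: 11 − 5 = 6.
Gupta wins the head-to-head 6–5.

Gupta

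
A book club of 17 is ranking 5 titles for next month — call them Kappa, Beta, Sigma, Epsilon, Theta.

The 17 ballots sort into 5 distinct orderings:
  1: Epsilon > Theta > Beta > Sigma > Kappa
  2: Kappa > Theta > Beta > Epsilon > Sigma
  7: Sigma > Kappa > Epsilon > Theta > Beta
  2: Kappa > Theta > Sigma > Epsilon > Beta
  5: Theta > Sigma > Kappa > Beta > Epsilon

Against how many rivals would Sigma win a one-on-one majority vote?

Sigma against each rival (17 members):
Sigma vs Kappa: Sigma is ranked higher on 1+7+5 = 13 ballots, Kappa on 4. Sigma wins 13–4.
Sigma vs Beta: 14 to 3, Sigma.
Sigma–Epsilon: Sigma 14–3.
Sigma vs Theta: 7 to 10, Theta.
Sigma beats Kappa, Beta, Epsilon; loses to Theta — 3 pairwise wins.

3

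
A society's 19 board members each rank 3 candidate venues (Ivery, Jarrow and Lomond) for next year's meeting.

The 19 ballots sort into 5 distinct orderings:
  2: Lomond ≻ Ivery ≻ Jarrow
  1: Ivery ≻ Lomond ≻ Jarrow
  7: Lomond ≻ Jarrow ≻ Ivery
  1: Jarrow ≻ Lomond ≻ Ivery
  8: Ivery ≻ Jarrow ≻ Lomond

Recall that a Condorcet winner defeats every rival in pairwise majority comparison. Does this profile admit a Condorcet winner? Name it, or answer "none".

Lomond

Check each pair by majority over 19 ballots:
Ivery vs Jarrow: Ivery wins 11–8.
Ivery vs Lomond: Lomond wins 10–9.
Jarrow–Lomond: Lomond 10–9.
Lomond defeats every rival head-to-head and is the Condorcet winner.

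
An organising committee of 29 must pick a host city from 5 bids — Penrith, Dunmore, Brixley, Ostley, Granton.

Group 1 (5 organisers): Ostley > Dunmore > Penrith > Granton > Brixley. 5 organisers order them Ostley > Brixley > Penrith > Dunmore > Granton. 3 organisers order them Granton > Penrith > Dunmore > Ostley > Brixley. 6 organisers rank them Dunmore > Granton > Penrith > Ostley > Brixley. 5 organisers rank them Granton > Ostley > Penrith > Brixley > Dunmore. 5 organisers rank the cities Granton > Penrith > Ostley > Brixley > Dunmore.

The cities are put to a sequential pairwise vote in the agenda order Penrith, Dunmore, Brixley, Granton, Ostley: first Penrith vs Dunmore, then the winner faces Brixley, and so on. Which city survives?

Round 1: Penrith vs Dunmore — 18–11, Penrith advances.
Round 2: Penrith vs Brixley — 24–5, Penrith advances.
Round 3: Penrith vs Granton — 10–19, Granton advances.
Round 4: Granton vs Ostley — 19–10, Granton advances.
Granton survives the agenda.

Granton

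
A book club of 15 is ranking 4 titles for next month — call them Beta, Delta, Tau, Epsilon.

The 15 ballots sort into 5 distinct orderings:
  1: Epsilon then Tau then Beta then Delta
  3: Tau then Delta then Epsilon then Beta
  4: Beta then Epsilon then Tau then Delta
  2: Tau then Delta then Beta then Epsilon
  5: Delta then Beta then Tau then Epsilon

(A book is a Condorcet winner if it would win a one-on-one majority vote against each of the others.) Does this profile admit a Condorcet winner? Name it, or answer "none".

none

Pairwise majorities:
Beta vs Delta: Delta, 10–5.
Beta vs Tau: Beta, 9–6.
Beta vs Epsilon: Beta wins 11–4.
Delta vs Tau: Tau wins 10–5.
Delta–Epsilon: Delta 10–5.
Tau vs Epsilon: Tau wins 10–5.
Every book loses at least once (Beta loses to Delta; Delta loses to Tau; Tau loses to Beta; Epsilon loses to Beta). The majority relation contains the cycle Beta → Tau → Delta → Beta, so there is no Condorcet winner.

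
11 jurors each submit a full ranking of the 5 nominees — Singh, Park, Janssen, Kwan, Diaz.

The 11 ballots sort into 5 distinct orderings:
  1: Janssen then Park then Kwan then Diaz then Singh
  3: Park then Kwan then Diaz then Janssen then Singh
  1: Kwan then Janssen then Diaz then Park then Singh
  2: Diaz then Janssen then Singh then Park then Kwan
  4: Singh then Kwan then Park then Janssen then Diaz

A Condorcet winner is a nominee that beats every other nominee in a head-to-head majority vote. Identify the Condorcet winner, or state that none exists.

Check each pair by majority over 11 ballots:
Singh vs Park: 2+4 = 6 for Singh, 5 for Park — Singh by 6–5.
Singh vs Janssen: Singh is ranked higher on 4 ballots, Janssen on 7. Janssen wins 7–4.
Singh vs Kwan: 6 to 5, Singh.
Singh vs Diaz: 4 to 7, Diaz.
Park vs Janssen: Park is ranked higher on 3+4 = 7 ballots, Janssen on 4. Park wins 7–4.
Park vs Kwan: 6 to 5, Park.
Park vs Diaz: Park preferred on 1+3+4 = 8 ballots; Park wins 8–3.
Janssen vs Kwan: 3 to 8, Kwan.
Janssen vs Diaz: Janssen preferred on 1+1+4 = 6 ballots; Janssen wins 6–5.
Kwan vs Diaz: Kwan is ranked higher on 1+3+1+4 = 9 ballots, Diaz on 2. Kwan wins 9–2.
No nominee is unbeaten: Singh loses to Janssen; Park loses to Singh; Janssen loses to Park; Kwan loses to Singh; Diaz loses to Park. In particular Singh > Park > Janssen > Singh is a majority cycle — no Condorcet winner exists.

none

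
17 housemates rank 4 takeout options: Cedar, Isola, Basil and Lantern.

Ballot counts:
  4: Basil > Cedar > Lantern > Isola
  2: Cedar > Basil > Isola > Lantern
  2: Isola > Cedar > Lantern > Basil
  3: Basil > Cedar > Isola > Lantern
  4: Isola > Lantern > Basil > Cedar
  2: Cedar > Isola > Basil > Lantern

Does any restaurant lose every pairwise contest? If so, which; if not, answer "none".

Head-to-head results (17 friends):
Cedar–Isola: Cedar 11–6.
Cedar vs Basil: Basil wins 11–6.
Cedar vs Lantern: Cedar wins 13–4.
Isola vs Basil: Basil wins 9–8.
Isola vs Lantern: 2+2+3+4+2 = 13 for Isola, 4 for Lantern — Isola by 13–4.
Basil vs Lantern: Basil is ranked higher on 4+2+3+2 = 11 ballots, Lantern on 6. Basil wins 11–6.
Only Lantern has no wins; Lantern is the Condorcet loser.

Lantern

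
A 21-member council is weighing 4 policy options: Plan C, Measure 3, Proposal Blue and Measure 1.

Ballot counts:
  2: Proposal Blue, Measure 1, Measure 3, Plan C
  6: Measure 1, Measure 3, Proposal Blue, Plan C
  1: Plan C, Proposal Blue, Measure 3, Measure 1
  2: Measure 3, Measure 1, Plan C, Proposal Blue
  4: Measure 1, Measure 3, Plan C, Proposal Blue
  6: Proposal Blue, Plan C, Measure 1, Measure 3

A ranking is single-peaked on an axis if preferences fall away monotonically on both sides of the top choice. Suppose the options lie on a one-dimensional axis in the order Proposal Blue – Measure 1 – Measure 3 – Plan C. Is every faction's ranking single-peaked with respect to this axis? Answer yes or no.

Axis positions: Proposal Blue=1, Measure 1=2, Measure 3=3, Plan C=4.
Faction 1 (peak Proposal Blue at position 1): ranking walks positions 1-2-3-4, expanding outward from the peak — single-peaked.
Faction 2 (peak Measure 1 at position 2): ranking walks positions 2-3-1-4, expanding outward from the peak — single-peaked.
Faction 3: ranking walks positions 4-1-3-2; Proposal Blue is ranked above Measure 3 even though Measure 3 lies between Proposal Blue and the peak Plan C on the axis — preferences dip and rise again. Not single-peaked.
Faction 4 (peak Measure 3 at position 3): ranking walks positions 3-2-4-1, expanding outward from the peak — single-peaked.
Faction 5 (peak Measure 1 at position 2): ranking walks positions 2-3-4-1, expanding outward from the peak — single-peaked.
Faction 6: ranking walks positions 1-4-2-3; Plan C is ranked above Measure 1 even though Measure 1 lies between Plan C and the peak Proposal Blue on the axis — preferences dip and rise again. Not single-peaked.
Faction 3 violates single-peakedness, so the profile is not single-peaked on this axis.

no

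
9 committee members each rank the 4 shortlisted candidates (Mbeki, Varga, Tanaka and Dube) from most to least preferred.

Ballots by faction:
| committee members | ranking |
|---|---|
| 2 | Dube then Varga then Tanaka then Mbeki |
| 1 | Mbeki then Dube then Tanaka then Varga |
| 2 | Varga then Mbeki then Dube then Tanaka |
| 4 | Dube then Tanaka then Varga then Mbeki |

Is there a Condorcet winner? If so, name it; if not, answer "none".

Dube

Head-to-head results (9 committee members):
Mbeki–Varga: Varga 8–1.
Mbeki–Tanaka: Tanaka 6–3.
Mbeki vs Dube: Dube wins 6–3.
Varga–Tanaka: Tanaka 5–4.
Varga vs Dube: Dube, 7–2.
Tanaka vs Dube: Dube wins 9–0.
Dube defeats every rival head-to-head and is the Condorcet winner.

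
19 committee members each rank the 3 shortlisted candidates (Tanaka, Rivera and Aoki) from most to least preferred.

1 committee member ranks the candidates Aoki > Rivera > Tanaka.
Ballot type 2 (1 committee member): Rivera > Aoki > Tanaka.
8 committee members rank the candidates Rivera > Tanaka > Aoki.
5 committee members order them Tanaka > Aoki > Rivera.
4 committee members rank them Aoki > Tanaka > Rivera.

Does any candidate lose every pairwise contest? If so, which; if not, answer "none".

none

Pairwise majorities:
Tanaka vs Rivera: Tanaka preferred on 5+4 = 9 ballots; Rivera wins 10–9.
Tanaka vs Aoki: Tanaka, 13–6.
Rivera–Aoki: Aoki 10–9.
Each candidate has at least one pairwise win (Tanaka beats Aoki; Rivera beats Tanaka; Aoki beats Rivera) — no Condorcet loser.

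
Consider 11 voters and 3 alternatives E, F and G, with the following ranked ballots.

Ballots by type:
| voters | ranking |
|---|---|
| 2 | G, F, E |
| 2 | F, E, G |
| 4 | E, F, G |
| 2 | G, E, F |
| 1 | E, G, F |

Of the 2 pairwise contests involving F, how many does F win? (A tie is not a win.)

F against each rival (11 voters):
F vs E: E wins 7–4.
F vs G: F, 6–5.
F beats G; loses to E — 1 pairwise win.

1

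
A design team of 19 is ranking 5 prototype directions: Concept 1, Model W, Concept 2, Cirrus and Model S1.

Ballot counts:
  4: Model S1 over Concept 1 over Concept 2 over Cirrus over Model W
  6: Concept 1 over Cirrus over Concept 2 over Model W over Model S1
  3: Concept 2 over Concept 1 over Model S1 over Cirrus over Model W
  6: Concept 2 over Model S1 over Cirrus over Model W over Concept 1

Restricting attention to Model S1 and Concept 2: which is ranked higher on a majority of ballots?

Concept 2

Ballots ranking Model S1 above Concept 2: 4.
Ballots ranking Concept 2 above Model S1: 19 − 4 = 15.
Concept 2 wins the head-to-head 15–4.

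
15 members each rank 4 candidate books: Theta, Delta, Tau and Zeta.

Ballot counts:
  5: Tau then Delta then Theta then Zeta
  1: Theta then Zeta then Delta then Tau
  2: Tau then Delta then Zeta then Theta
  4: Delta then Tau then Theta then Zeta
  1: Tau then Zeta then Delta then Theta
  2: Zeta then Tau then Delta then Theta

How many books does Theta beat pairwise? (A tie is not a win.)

Theta against each rival (15 members):
Theta vs Delta: Delta wins 14–1.
Theta vs Tau: Theta is ranked higher on 1 ballot, Tau on 14. Tau wins 14–1.
Theta vs Zeta: Theta, 10–5.
Theta beats Zeta; loses to Delta, Tau — 1 pairwise win.

1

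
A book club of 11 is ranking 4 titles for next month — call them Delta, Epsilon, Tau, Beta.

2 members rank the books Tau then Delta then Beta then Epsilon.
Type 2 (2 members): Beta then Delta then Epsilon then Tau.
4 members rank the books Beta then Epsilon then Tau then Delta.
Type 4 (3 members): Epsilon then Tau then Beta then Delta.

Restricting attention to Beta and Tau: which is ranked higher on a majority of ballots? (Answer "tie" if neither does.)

Beta

Ballots ranking Beta above Tau: 2 + 4 = 6.
Ballots ranking Tau above Beta: 11 − 6 = 5.
Beta wins the head-to-head 6–5.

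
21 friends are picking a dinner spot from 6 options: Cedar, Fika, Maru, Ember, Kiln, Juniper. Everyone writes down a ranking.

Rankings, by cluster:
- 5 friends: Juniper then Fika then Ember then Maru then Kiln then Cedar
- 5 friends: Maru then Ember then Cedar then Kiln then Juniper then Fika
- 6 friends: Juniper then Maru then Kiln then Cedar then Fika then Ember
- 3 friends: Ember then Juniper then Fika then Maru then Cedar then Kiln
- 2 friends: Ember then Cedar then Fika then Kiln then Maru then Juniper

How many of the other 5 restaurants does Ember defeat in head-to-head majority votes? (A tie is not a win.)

2

Ember against each rival (21 friends):
Ember–Cedar: Ember 15–6.
Ember vs Fika: 10 to 11, Fika.
Ember vs Maru: 5+3+2 = 10 for Ember, 11 for Maru — Maru by 11–10.
Ember vs Kiln: Ember wins 15–6.
Ember–Juniper: Juniper 11–10.
Ember beats Cedar, Kiln; loses to Fika, Maru, Juniper — 2 pairwise wins.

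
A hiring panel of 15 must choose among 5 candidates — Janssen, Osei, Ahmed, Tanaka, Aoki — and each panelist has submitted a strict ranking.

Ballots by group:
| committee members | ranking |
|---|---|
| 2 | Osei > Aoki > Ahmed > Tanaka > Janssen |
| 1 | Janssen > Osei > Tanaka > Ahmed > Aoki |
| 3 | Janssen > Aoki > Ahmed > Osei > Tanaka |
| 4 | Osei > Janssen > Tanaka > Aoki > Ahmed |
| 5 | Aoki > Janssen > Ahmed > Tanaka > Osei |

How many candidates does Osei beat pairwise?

1

Osei against each rival (15 committee members):
Osei vs Janssen: Janssen wins 9–6.
Osei vs Ahmed: 7 to 8, Ahmed.
Osei vs Tanaka: 2+1+3+4 = 10 for Osei, 5 for Tanaka — Osei by 10–5.
Osei vs Aoki: Osei is ranked higher on 2+1+4 = 7 ballots, Aoki on 8. Aoki wins 8–7.
Osei beats Tanaka; loses to Janssen, Ahmed, Aoki — 1 pairwise win.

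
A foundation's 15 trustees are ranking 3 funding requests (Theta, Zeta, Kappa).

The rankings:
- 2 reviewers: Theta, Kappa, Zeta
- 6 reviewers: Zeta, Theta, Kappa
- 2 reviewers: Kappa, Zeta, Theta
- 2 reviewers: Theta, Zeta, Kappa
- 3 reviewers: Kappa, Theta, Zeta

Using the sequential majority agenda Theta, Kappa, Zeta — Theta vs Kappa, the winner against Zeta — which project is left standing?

Round 1: Theta vs Kappa — 10–5, Theta advances.
Round 2: Theta vs Zeta — 7–8, Zeta advances.
Zeta survives the agenda.

Zeta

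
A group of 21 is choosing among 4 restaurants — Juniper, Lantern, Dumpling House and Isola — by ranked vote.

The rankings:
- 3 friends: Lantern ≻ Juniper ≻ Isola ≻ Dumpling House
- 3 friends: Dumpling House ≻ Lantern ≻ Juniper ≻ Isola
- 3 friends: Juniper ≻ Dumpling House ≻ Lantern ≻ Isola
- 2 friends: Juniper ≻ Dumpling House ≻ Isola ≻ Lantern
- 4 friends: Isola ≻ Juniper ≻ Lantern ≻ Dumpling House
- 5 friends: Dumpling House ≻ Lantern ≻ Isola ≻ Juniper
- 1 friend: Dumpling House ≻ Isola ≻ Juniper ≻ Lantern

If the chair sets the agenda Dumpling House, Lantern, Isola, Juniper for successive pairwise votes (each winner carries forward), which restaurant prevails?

Round 1: Dumpling House vs Lantern — 14–7, Dumpling House advances.
Round 2: Dumpling House vs Isola — 14–7, Dumpling House advances.
Round 3: Dumpling House vs Juniper — 9–12, Juniper advances.
The agenda winner is Juniper.

Juniper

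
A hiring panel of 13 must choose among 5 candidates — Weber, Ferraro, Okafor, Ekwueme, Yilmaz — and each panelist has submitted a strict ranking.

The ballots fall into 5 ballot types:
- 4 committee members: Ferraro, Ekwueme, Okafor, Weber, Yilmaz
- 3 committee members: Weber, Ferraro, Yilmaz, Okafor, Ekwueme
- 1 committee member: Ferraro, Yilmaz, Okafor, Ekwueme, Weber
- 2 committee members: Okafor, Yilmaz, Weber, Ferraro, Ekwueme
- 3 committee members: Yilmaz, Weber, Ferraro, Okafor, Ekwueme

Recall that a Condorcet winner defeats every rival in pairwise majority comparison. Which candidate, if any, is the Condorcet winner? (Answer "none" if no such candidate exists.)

Pairwise majorities:
Weber vs Ferraro: Weber, 8–5.
Weber vs Okafor: Okafor wins 7–6.
Weber vs Ekwueme: Weber, 8–5.
Weber vs Yilmaz: Weber wins 7–6.
Ferraro–Okafor: Ferraro 11–2.
Ferraro–Ekwueme: Ferraro 13–0.
Ferraro vs Yilmaz: Ferraro wins 8–5.
Okafor vs Ekwueme: Okafor wins 9–4.
Okafor vs Yilmaz: Okafor preferred on 4+2 = 6 ballots; Yilmaz wins 7–6.
Ekwueme vs Yilmaz: Ekwueme preferred on 4 ballots; Yilmaz wins 9–4.
No candidate is unbeaten: Weber loses to Okafor; Ferraro loses to Weber; Okafor loses to Ferraro; Ekwueme loses to Weber; Yilmaz loses to Weber. In particular Weber → Ferraro → Okafor → Weber is a majority cycle — no Condorcet winner exists.

none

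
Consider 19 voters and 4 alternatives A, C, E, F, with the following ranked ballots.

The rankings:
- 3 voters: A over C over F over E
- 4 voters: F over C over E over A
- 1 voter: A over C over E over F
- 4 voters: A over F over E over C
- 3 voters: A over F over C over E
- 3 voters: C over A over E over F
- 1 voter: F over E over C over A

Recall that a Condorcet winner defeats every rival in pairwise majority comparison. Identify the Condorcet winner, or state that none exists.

Check each pair by majority over 19 ballots:
A vs C: 11 to 8, A.
A vs E: A, 14–5.
A vs F: A, 14–5.
C vs E: 14 to 5, C.
C vs F: F, 12–7.
E vs F: E is ranked higher on 1+3 = 4 ballots, F on 15. F wins 15–4.
Only A has no losses; A is the Condorcet winner.

A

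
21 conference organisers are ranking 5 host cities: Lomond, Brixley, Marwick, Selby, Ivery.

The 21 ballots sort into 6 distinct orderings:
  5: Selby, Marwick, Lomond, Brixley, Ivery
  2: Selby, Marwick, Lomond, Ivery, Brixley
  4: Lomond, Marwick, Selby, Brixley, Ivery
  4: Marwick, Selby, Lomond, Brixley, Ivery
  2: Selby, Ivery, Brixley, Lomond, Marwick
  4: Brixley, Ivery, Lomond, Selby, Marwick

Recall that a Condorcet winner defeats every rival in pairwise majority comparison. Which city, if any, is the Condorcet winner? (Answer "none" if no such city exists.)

Pairwise majorities:
Lomond vs Brixley: Lomond is ranked higher on 5+2+4+4 = 15 ballots, Brixley on 6. Lomond wins 15–6.
Lomond vs Marwick: 10 to 11, Marwick.
Lomond vs Selby: Selby, 13–8.
Lomond vs Ivery: Lomond, 15–6.
Brixley vs Marwick: Marwick wins 15–6.
Brixley vs Selby: Selby, 17–4.
Brixley–Ivery: Brixley 17–4.
Marwick vs Selby: Marwick is ranked higher on 4+4 = 8 ballots, Selby on 13. Selby wins 13–8.
Marwick vs Ivery: Marwick is ranked higher on 5+2+4+4 = 15 ballots, Ivery on 6. Marwick wins 15–6.
Selby–Ivery: Selby 17–4.
Selby beats each of Lomond, Brixley, Marwick, Ivery — Selby is the Condorcet winner.

Selby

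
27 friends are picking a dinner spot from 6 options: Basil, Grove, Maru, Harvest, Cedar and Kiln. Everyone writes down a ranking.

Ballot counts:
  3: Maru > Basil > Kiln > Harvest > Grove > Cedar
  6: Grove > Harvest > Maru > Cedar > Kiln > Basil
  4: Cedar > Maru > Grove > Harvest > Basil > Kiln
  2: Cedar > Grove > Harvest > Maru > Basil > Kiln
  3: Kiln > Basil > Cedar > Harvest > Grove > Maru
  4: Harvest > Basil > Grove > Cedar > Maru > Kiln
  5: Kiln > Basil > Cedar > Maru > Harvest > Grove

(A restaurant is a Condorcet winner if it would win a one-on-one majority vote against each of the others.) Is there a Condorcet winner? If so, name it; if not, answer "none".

none

Pairwise majorities:
Basil vs Grove: Basil is ranked higher on 3+3+4+5 = 15 ballots, Grove on 12. Basil wins 15–12.
Basil vs Maru: 3+4+5 = 12 for Basil, 15 for Maru — Maru by 15–12.
Basil vs Harvest: 3+3+5 = 11 for Basil, 16 for Harvest — Harvest by 16–11.
Basil vs Cedar: 3+3+4+5 = 15 for Basil, 12 for Cedar — Basil by 15–12.
Basil vs Kiln: Basil preferred on 3+4+2+4 = 13 ballots; Kiln wins 14–13.
Grove vs Maru: Grove is ranked higher on 6+2+3+4 = 15 ballots, Maru on 12. Grove wins 15–12.
Grove vs Harvest: Grove preferred on 6+4+2 = 12 ballots; Harvest wins 15–12.
Grove vs Cedar: Grove is ranked higher on 3+6+4 = 13 ballots, Cedar on 14. Cedar wins 14–13.
Grove vs Kiln: 16 to 11, Grove.
Maru vs Harvest: 3+4+5 = 12 for Maru, 15 for Harvest — Harvest by 15–12.
Maru vs Cedar: 3+6 = 9 for Maru, 18 for Cedar — Cedar by 18–9.
Maru vs Kiln: 19 to 8, Maru.
Harvest vs Cedar: 13 to 14, Cedar.
Harvest vs Kiln: 16 to 11, Harvest.
Cedar vs Kiln: Cedar is ranked higher on 6+4+2+4 = 16 ballots, Kiln on 11. Cedar wins 16–11.
No restaurant is unbeaten: Basil loses to Maru; Grove loses to Basil; Maru loses to Grove; Harvest loses to Cedar; Cedar loses to Basil; Kiln loses to Grove. In particular Basil > Grove > Maru > Basil is a majority cycle — no Condorcet winner exists.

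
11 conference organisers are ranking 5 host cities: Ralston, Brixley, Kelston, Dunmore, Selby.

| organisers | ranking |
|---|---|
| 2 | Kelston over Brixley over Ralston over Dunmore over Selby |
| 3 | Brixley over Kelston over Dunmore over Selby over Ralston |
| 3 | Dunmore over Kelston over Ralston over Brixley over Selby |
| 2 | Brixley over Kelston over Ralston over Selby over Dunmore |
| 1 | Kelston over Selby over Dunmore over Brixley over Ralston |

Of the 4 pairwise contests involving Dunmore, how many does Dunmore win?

Dunmore against each rival (11 organisers):
Dunmore vs Ralston: Dunmore wins 7–4.
Dunmore vs Brixley: 3+1 = 4 for Dunmore, 7 for Brixley — Brixley by 7–4.
Dunmore vs Kelston: Kelston wins 8–3.
Dunmore vs Selby: 2+3+3 = 8 for Dunmore, 3 for Selby — Dunmore by 8–3.
Dunmore beats Ralston, Selby; loses to Brixley, Kelston — 2 pairwise wins.

2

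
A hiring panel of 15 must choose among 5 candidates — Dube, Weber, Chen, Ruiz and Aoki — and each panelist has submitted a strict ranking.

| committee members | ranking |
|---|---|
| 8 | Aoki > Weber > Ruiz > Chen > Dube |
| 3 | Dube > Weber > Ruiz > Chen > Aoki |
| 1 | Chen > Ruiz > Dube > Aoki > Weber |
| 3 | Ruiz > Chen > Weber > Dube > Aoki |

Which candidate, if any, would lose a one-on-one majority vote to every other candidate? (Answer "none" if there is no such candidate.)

Dube

Head-to-head results (15 committee members):
Dube–Weber: Weber 11–4.
Dube vs Chen: 3 to 12, Chen.
Dube vs Ruiz: 3 for Dube, 12 for Ruiz — Ruiz by 12–3.
Dube vs Aoki: Dube preferred on 3+1+3 = 7 ballots; Aoki wins 8–7.
Weber vs Chen: Weber wins 11–4.
Weber vs Ruiz: 8+3 = 11 for Weber, 4 for Ruiz — Weber by 11–4.
Weber vs Aoki: 3+3 = 6 for Weber, 9 for Aoki — Aoki by 9–6.
Chen vs Ruiz: 1 for Chen, 14 for Ruiz — Ruiz by 14–1.
Chen vs Aoki: Aoki wins 8–7.
Ruiz vs Aoki: Aoki, 8–7.
Dube is beaten in every head-to-head and is the Condorcet loser.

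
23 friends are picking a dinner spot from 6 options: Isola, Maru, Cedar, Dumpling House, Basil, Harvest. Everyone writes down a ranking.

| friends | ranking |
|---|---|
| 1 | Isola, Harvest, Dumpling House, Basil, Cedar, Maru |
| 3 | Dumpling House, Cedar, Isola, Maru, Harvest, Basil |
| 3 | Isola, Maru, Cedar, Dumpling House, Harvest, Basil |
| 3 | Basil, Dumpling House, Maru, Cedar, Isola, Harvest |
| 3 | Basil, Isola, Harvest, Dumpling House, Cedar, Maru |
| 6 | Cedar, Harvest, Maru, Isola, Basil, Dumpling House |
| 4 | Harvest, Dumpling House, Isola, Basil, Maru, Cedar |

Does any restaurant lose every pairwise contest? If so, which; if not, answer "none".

Head-to-head results (23 friends):
Isola vs Maru: Isola wins 14–9.
Isola vs Cedar: Isola preferred on 1+3+3+4 = 11 ballots; Cedar wins 12–11.
Isola–Dumpling House: Isola 13–10.
Isola–Basil: Isola 17–6.
Isola vs Harvest: Isola preferred on 1+3+3+3+3 = 13 ballots; Isola wins 13–10.
Maru vs Cedar: Cedar, 13–10.
Maru vs Dumpling House: 3+6 = 9 for Maru, 14 for Dumpling House — Dumpling House by 14–9.
Maru vs Basil: 3+3+6 = 12 for Maru, 11 for Basil — Maru by 12–11.
Maru vs Harvest: Maru is ranked higher on 3+3+3 = 9 ballots, Harvest on 14. Harvest wins 14–9.
Cedar vs Dumpling House: Dumpling House, 14–9.
Cedar vs Basil: Cedar is ranked higher on 3+3+6 = 12 ballots, Basil on 11. Cedar wins 12–11.
Cedar vs Harvest: 3+3+3+6 = 15 for Cedar, 8 for Harvest — Cedar by 15–8.
Dumpling House vs Basil: 11 to 12, Basil.
Dumpling House vs Harvest: Harvest wins 14–9.
Basil vs Harvest: Basil is ranked higher on 3+3 = 6 ballots, Harvest on 17. Harvest wins 17–6.
No restaurant is winless: Isola beats Maru; Maru beats Basil; Cedar beats Isola; Dumpling House beats Maru; Basil beats Dumpling House; Harvest beats Maru. There is no Condorcet loser.

none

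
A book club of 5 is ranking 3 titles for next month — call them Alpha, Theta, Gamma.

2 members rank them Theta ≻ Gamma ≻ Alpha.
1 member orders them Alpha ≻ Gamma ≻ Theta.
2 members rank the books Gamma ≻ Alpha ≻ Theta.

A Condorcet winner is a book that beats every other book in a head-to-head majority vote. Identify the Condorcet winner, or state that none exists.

Gamma

Head-to-head results (5 members):
Alpha–Theta: Alpha 3–2.
Alpha vs Gamma: 1 to 4, Gamma.
Theta vs Gamma: Gamma, 3–2.
Gamma beats each of Alpha, Theta — Gamma is the Condorcet winner.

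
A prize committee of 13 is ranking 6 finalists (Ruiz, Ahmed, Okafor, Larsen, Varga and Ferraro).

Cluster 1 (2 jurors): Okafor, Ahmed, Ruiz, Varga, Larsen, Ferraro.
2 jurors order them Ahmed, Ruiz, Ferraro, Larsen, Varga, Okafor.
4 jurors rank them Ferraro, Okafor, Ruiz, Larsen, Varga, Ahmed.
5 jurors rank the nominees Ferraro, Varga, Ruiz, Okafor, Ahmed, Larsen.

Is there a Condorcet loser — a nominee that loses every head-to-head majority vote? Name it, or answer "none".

Larsen

Head-to-head results (13 jurors):
Ruiz vs Ahmed: 9 to 4, Ruiz.
Ruiz–Okafor: Ruiz 7–6.
Ruiz vs Larsen: Ruiz wins 13–0.
Ruiz vs Varga: Ruiz wins 8–5.
Ruiz vs Ferraro: Ferraro, 9–4.
Ahmed vs Okafor: 2 for Ahmed, 11 for Okafor — Okafor by 11–2.
Ahmed vs Larsen: 2+2+5 = 9 for Ahmed, 4 for Larsen — Ahmed by 9–4.
Ahmed vs Varga: Varga wins 9–4.
Ahmed vs Ferraro: Ferraro, 9–4.
Okafor vs Larsen: 2+4+5 = 11 for Okafor, 2 for Larsen — Okafor by 11–2.
Okafor vs Varga: Okafor is ranked higher on 2+4 = 6 ballots, Varga on 7. Varga wins 7–6.
Okafor vs Ferraro: Ferraro, 11–2.
Larsen–Varga: Varga 7–6.
Larsen vs Ferraro: Ferraro, 11–2.
Varga vs Ferraro: Ferraro, 11–2.
Only Larsen has no wins; Larsen is the Condorcet loser.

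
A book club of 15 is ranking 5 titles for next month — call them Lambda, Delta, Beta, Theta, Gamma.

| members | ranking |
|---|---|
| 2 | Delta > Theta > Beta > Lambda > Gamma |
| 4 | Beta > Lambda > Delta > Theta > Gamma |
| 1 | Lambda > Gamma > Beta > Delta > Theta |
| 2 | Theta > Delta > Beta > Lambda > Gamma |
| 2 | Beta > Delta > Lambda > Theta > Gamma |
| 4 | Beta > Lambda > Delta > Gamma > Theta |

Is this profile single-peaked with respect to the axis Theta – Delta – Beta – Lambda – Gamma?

Axis positions: Theta=1, Delta=2, Beta=3, Lambda=4, Gamma=5.
Ballot type 1 (peak Delta at position 2): ranking walks positions 2-1-3-4-5, expanding outward from the peak — single-peaked.
Ballot type 2 (peak Beta at position 3): ranking walks positions 3-4-2-1-5, expanding outward from the peak — single-peaked.
Ballot type 3 (peak Lambda at position 4): ranking walks positions 4-5-3-2-1, expanding outward from the peak — single-peaked.
Ballot type 4 (peak Theta at position 1): ranking walks positions 1-2-3-4-5, expanding outward from the peak — single-peaked.
Ballot type 5 (peak Beta at position 3): ranking walks positions 3-2-4-1-5, expanding outward from the peak — single-peaked.
Ballot type 6 (peak Beta at position 3): ranking walks positions 3-4-2-5-1, expanding outward from the peak — single-peaked.
Every ranking is single-peaked on this axis.

yes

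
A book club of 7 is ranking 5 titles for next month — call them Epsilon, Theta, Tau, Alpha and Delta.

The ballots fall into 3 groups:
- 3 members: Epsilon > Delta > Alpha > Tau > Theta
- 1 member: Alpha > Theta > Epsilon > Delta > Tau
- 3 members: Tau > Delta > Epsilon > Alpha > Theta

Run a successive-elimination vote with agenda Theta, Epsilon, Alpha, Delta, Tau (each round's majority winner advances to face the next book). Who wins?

Round 1: Theta vs Epsilon — 1–6, Epsilon advances.
Round 2: Epsilon vs Alpha — 6–1, Epsilon advances.
Round 3: Epsilon vs Delta — 4–3, Epsilon advances.
Round 4: Epsilon vs Tau — 4–3, Epsilon advances.
The agenda winner is Epsilon.

Epsilon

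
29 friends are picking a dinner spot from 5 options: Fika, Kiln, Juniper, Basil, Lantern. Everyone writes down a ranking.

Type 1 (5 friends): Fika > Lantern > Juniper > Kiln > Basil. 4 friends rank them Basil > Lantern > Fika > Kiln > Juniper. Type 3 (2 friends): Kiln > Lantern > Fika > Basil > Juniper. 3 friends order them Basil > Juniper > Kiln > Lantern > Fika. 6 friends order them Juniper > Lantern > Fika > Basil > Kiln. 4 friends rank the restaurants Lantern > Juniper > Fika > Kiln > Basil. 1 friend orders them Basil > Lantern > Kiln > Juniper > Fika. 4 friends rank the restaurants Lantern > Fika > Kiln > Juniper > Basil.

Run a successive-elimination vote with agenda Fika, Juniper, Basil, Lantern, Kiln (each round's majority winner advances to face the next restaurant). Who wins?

Lantern

Round 1: Fika vs Juniper — 15–14, Fika advances.
Round 2: Fika vs Basil — 21–8, Fika advances.
Round 3: Fika vs Lantern — 5–24, Lantern advances.
Round 4: Lantern vs Kiln — 24–5, Lantern advances.
The agenda winner is Lantern.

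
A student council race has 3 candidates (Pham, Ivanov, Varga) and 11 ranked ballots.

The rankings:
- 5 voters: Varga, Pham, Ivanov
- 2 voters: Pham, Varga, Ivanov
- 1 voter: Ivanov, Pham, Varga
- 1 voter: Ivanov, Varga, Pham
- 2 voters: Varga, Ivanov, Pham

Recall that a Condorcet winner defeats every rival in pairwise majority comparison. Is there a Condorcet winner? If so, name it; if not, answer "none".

Varga

Pairwise majorities:
Pham vs Ivanov: Pham is ranked higher on 5+2 = 7 ballots, Ivanov on 4. Pham wins 7–4.
Pham vs Varga: 2+1 = 3 for Pham, 8 for Varga — Varga by 8–3.
Ivanov vs Varga: 2 to 9, Varga.
Varga beats each of Pham, Ivanov — Varga is the Condorcet winner.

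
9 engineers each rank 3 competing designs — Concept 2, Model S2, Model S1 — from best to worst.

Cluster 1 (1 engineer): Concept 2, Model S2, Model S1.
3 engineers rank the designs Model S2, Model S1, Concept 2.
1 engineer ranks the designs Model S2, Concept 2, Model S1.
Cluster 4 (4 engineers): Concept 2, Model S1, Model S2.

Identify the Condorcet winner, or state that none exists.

Pairwise majorities:
Concept 2 vs Model S2: Concept 2 wins 5–4.
Concept 2 vs Model S1: Concept 2, 6–3.
Model S2 vs Model S1: Model S2, 5–4.
Concept 2 beats each of Model S2, Model S1 — Concept 2 is the Condorcet winner.

Concept 2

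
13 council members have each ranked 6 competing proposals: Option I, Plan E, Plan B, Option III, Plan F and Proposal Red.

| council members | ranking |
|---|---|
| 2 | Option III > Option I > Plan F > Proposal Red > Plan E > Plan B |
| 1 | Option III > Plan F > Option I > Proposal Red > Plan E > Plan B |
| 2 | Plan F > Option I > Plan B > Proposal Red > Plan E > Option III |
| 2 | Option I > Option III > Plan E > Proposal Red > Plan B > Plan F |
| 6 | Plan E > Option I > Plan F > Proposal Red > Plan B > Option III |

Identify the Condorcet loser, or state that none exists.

Option III

Head-to-head results (13 council members):
Option I vs Plan E: Option I wins 7–6.
Option I vs Plan B: 2+1+2+2+6 = 13 for Option I, 0 for Plan B — Option I by 13–0.
Option I vs Option III: 2+2+6 = 10 for Option I, 3 for Option III — Option I by 10–3.
Option I vs Plan F: Option I, 10–3.
Option I vs Proposal Red: 2+1+2+2+6 = 13 for Option I, 0 for Proposal Red — Option I by 13–0.
Plan E–Plan B: Plan E 11–2.
Plan E vs Option III: Plan E is ranked higher on 2+6 = 8 ballots, Option III on 5. Plan E wins 8–5.
Plan E vs Plan F: Plan E preferred on 2+6 = 8 ballots; Plan E wins 8–5.
Plan E vs Proposal Red: Plan E preferred on 2+6 = 8 ballots; Plan E wins 8–5.
Plan B vs Option III: Plan B is ranked higher on 2+6 = 8 ballots, Option III on 5. Plan B wins 8–5.
Plan B–Plan F: Plan F 11–2.
Plan B–Proposal Red: Proposal Red 11–2.
Option III vs Plan F: Option III is ranked higher on 2+1+2 = 5 ballots, Plan F on 8. Plan F wins 8–5.
Option III vs Proposal Red: Option III preferred on 2+1+2 = 5 ballots; Proposal Red wins 8–5.
Plan F vs Proposal Red: Plan F is ranked higher on 2+1+2+6 = 11 ballots, Proposal Red on 2. Plan F wins 11–2.
Option III is beaten in every head-to-head and is the Condorcet loser.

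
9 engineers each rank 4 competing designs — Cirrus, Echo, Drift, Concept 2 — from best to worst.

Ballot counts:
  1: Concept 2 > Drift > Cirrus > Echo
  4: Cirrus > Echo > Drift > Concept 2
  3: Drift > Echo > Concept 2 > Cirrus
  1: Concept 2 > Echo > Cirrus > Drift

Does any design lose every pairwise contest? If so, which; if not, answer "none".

none

Pairwise majorities:
Cirrus vs Echo: Cirrus, 5–4.
Cirrus–Drift: Cirrus 5–4.
Cirrus–Concept 2: Concept 2 5–4.
Echo vs Drift: 4+1 = 5 for Echo, 4 for Drift — Echo by 5–4.
Echo vs Concept 2: Echo wins 7–2.
Drift–Concept 2: Drift 7–2.
Every design wins at least one matchup (Cirrus beats Echo; Echo beats Drift; Drift beats Concept 2; Concept 2 beats Cirrus), so there is no Condorcet loser.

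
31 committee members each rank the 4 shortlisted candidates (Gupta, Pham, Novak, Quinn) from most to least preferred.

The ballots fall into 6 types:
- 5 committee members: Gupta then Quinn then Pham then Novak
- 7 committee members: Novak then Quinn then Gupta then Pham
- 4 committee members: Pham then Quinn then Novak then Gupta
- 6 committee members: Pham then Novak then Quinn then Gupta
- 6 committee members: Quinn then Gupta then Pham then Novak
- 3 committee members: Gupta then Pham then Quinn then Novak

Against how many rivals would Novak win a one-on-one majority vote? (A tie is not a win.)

1

Novak against each rival (31 committee members):
Novak vs Gupta: Novak wins 17–14.
Novak vs Pham: Pham, 24–7.
Novak vs Quinn: Quinn wins 18–13.
Novak beats Gupta; loses to Pham, Quinn — 1 pairwise win.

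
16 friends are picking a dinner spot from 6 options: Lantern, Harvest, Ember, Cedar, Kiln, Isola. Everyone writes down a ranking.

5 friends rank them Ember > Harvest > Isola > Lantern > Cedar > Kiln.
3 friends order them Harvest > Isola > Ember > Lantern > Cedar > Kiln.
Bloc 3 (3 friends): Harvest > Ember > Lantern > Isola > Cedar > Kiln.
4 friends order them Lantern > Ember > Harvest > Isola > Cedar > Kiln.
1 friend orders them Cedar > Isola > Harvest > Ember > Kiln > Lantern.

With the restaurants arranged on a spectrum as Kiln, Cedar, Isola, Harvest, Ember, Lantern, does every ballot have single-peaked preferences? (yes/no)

yes

Axis positions: Kiln=1, Cedar=2, Isola=3, Harvest=4, Ember=5, Lantern=6.
Bloc 1 (peak Ember at position 5): ranking walks positions 5-4-3-6-2-1, expanding outward from the peak — single-peaked.
Bloc 2 (peak Harvest at position 4): ranking walks positions 4-3-5-6-2-1, expanding outward from the peak — single-peaked.
Bloc 3 (peak Harvest at position 4): ranking walks positions 4-5-6-3-2-1, expanding outward from the peak — single-peaked.
Bloc 4 (peak Lantern at position 6): ranking walks positions 6-5-4-3-2-1, expanding outward from the peak — single-peaked.
Bloc 5 (peak Cedar at position 2): ranking walks positions 2-3-4-5-1-6, expanding outward from the peak — single-peaked.
Every ranking is single-peaked on this axis.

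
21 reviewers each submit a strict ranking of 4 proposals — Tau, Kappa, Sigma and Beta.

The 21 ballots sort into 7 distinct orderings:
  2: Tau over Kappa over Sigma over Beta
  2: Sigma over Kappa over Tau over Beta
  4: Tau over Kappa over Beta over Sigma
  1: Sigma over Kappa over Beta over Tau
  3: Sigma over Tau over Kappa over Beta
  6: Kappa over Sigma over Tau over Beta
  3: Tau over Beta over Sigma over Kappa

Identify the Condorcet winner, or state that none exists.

Pairwise majorities:
Tau vs Kappa: Tau, 12–9.
Tau–Sigma: Sigma 12–9.
Tau vs Beta: 2+2+4+3+6+3 = 20 for Tau, 1 for Beta — Tau by 20–1.
Kappa vs Sigma: Kappa preferred on 2+4+6 = 12 ballots; Kappa wins 12–9.
Kappa vs Beta: Kappa wins 18–3.
Sigma vs Beta: Sigma wins 14–7.
No project is unbeaten: Tau loses to Sigma; Kappa loses to Tau; Sigma loses to Kappa; Beta loses to Tau. In particular Tau → Kappa → Sigma → Tau is a majority cycle — no Condorcet winner exists.

none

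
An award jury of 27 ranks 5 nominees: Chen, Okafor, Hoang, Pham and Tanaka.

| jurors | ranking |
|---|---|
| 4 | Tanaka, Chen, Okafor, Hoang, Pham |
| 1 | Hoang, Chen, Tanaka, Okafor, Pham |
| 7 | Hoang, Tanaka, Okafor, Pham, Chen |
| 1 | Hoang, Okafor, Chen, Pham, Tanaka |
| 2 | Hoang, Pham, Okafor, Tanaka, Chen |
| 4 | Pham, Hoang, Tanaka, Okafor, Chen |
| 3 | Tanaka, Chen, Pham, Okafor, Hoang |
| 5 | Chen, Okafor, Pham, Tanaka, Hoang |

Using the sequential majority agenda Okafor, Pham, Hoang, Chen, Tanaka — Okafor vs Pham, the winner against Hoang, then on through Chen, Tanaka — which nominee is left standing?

Hoang

Round 1: Okafor vs Pham — 18–9, Okafor advances.
Round 2: Okafor vs Hoang — 12–15, Hoang advances.
Round 3: Hoang vs Chen — 15–12, Hoang advances.
Round 4: Hoang vs Tanaka — 15–12, Hoang advances.
Hoang survives the agenda.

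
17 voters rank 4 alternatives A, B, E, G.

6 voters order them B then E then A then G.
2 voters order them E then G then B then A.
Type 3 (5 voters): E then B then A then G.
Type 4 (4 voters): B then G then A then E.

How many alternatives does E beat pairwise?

2

E against each rival (17 voters):
E vs A: E wins 13–4.
E–B: B 10–7.
E vs G: E preferred on 6+2+5 = 13 ballots; E wins 13–4.
E beats A, G; loses to B — 2 pairwise wins.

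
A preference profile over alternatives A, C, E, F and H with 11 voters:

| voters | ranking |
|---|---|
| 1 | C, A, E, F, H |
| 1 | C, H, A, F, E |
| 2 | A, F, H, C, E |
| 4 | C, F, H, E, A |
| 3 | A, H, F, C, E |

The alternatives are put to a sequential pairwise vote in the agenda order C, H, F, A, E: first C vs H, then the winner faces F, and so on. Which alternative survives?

Round 1: C vs H — 6–5, C advances.
Round 2: C vs F — 6–5, C advances.
Round 3: C vs A — 6–5, C advances.
Round 4: C vs E — 11–0, C advances.
C survives the agenda.

C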